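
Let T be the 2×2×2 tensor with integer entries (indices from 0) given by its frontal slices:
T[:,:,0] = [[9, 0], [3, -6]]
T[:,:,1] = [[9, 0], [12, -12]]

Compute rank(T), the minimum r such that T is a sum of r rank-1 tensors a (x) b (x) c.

Lower bound: the mode-1 unfolding of T (rows indexed by i, columns by (j,k) = (0,0), (0,1), (1,0), (1,1)) is [[9, 9, 0, 0], [3, 12, -6, -12]].
There the 2×2 minor on rows i ∈ {0, 1}, columns (j,k) ∈ {(0,0), (0,1)} is det [[9, 9], [3, 12]] = 81 ≠ 0, so this unfolding has rank ≥ 2; CP rank is at least every unfolding rank, so rank(T) ≥ 2. (Flattening ranks never certify an upper bound on CP rank; for that we must actually write T with 2 rank-1 terms.)
Upper bound — finding two terms. Write S_k = T[:,:,k] for the frontal slices: S₀ = [[9, 0], [3, -6]], S₁ = [[9, 0], [12, -12]].
If T = a₁ (x) b₁ (x) c₁ + a₂ (x) b₂ (x) c₂ then each S_k = c₁[k]·a₁b₁ᵀ + c₂[k]·a₂b₂ᵀ. S₀ and S₁ are linearly independent, so a₁b₁ᵀ and a₂b₂ᵀ must span the same plane of matrices: they are the rank-1 matrices of the form x·S₀ + y·S₁.
det(x·S₀ + y·S₁) is −54·x² − 162·xy − 108·y² = (-54)·(x + 2·y)(x + y), vanishing at (x:y) = (2:-1) and (1:-1).
M₁ = 2·S₀ − S₁ = [[9, 0], [-6, 0]] = 3·(3, -2)(1, 0)ᵀ and M₂ = S₀ − S₁ = [[0, 0], [-9, 6]] = (-3)·(0, 1)(3, -2)ᵀ, so take a₁ = (3, -2), b₁ = (1, 0), a₂ = (0, 1), b₂ = (3, -2).
Each slice is an integer combination of E₁ = a₁b₁ᵀ and E₂ = a₂b₂ᵀ: S₀ = 3·E₁ + 3·E₂, S₁ = 3·E₁ + 6·E₂; reading off coefficients, c₁ = (3, 3) and c₂ = (3, 6).
Hence T = (3, -2) (x) (1, 0) (x) (3, 3) + (0, 1) (x) (3, -2) (x) (3, 6), so rank(T) ≤ 2.
These bounds meet, so rank(T) = 2.
Check entry T[1,1,1] = -12: (-2)·(0)·(3) + (1)·(-2)·(6) = -12.

2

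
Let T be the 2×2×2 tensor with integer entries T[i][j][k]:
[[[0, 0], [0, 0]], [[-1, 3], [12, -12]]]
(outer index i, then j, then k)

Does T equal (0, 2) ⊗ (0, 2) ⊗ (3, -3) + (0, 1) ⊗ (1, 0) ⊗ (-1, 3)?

Yes

Reconstruct entrywise from the claimed factors. For example, T[0,0,0] = 0 and Σₗ aₗ[0]bₗ[0]cₗ[0] = (0)·(0)·(3) + (0)·(1)·(-1) = 0; checking all 8 entries, every one matches. The claim holds.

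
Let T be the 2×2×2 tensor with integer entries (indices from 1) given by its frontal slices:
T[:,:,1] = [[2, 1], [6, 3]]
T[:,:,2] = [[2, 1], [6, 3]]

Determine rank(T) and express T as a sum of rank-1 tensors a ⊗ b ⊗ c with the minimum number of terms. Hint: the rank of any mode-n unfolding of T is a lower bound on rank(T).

rank(T) = 1

Lower bound: T ≠ 0 (e.g. T[1,1,1] = 2), so rank(T) ≥ 1.
Upper bound: if T = a ⊗ b ⊗ c then every fibre of T is a multiple of the corresponding factor, so read the factors off the fibres through the nonzero entry T[1,1,1] = 2.
The mode-1 fibre T[:,1,1] = [2, 6] gives a = [1, 3] (primitive direction); the mode-2 fibre T[1,:,1] = [2, 1] gives b = [2, 1]; then c[k] = T[1,1,k] / (a[1]·b[1]) = [2, 2] / 2 = [1, 1].
Expanding [1, 3] ⊗ [2, 1] ⊗ [1, 1] reproduces all 8 entries of T, so T = [1, 3] ⊗ [2, 1] ⊗ [1, 1] and rank(T) ≤ 1.
These bounds meet, so rank(T) = 1.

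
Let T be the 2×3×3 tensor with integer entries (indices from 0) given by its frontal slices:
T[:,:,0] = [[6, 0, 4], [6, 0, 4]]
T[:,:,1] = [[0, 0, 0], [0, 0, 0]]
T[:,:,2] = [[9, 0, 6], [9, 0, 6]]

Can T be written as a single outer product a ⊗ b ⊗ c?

Yes

If T = a ⊗ b ⊗ c then every fibre of T is a multiple of the corresponding factor, so read the factors off the fibres through the nonzero entry T[0,0,0] = 6.
The mode-1 fibre T[:,0,0] = [6, 6] gives a = [1, 1] (primitive direction); the mode-2 fibre T[0,:,0] = [6, 0, 4] gives b = [3, 0, 2]; then c[k] = T[0,0,k] / (a[0]·b[0]) = [6, 0, 9] / 3 = [2, 0, 3].
Expanding [1, 1] ⊗ [3, 0, 2] ⊗ [2, 0, 3] reproduces all 18 entries of T, so T = [1, 1] ⊗ [3, 0, 2] ⊗ [2, 0, 3] and rank(T) ≤ 1.
Equivalently every frontal slice T[:,:,k] is c[k] times the rank-1 matrix [1, 1] ⊗ [3, 0, 2]. So T has rank 1 (it is nonzero).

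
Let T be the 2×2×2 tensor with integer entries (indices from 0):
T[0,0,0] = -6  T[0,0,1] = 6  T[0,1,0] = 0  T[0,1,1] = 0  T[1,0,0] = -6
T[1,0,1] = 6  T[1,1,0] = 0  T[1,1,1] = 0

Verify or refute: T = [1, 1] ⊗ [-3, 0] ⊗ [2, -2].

Yes

Reconstruct entrywise from the claimed factors. For example, T[1,0,1] = 6 and Σₗ aₗ[1]bₗ[0]cₗ[1] = (1)·(-3)·(-2) = 6; checking all 8 entries, every one matches. The claim holds.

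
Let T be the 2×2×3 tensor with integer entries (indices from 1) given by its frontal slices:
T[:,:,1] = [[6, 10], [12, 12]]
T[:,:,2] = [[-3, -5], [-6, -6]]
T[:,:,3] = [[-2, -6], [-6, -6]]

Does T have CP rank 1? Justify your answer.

No

The mode-2 unfolding of T (rows indexed by j, columns by (i,k) = (1,1), (1,2), (1,3), (2,1), (2,2), (2,3)) is [[6, -3, -2, 12, -6, -6], [10, -5, -6, 12, -6, -6]].
There the 2×2 minor on rows j ∈ {1, 2}, columns (i,k) ∈ {(1,1), (1,3)} is det [[6, -2], [10, -6]] = -16 ≠ 0, so this unfolding has rank ≥ 2; CP rank is at least every unfolding rank, so rank(T) ≥ 2.
In particular rank(T) ≥ 2 > 1, so T is not rank-1.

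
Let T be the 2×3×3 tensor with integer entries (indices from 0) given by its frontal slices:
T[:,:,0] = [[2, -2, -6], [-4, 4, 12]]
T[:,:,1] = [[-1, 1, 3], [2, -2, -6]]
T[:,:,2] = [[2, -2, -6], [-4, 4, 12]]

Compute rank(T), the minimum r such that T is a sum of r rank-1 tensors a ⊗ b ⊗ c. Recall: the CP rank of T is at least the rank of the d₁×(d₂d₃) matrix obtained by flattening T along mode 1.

1

Lower bound: T ≠ 0 (e.g. T[0,0,0] = 2), so rank(T) ≥ 1.
Upper bound: if T = a ⊗ b ⊗ c then every fibre of T is a multiple of the corresponding factor, so read the factors off the fibres through the nonzero entry T[0,0,0] = 2.
The mode-1 fibre T[:,0,0] = [2, -4] gives a = [1, -2] (primitive direction); the mode-2 fibre T[0,:,0] = [2, -2, -6] gives b = [1, -1, -3]; then c[k] = T[0,0,k] / (a[0]·b[0]) = [2, -1, 2] / 1 = [2, -1, 2].
Expanding [1, -2] ⊗ [1, -1, -3] ⊗ [2, -1, 2] reproduces all 18 entries of T, so T = [1, -2] ⊗ [1, -1, -3] ⊗ [2, -1, 2] and rank(T) ≤ 1.
These bounds meet, so rank(T) = 1.
Check entry T[1,1,1] = -2: (-2)·(-1)·(-1) = -2.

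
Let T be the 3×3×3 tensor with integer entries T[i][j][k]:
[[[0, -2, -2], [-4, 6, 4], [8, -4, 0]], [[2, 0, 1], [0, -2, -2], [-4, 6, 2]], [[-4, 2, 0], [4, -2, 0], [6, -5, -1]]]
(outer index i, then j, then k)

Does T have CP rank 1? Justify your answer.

The mode-3 unfolding of T (rows indexed by k, columns by (i,j) = (0,0), (0,1), (0,2), (1,0), (1,1), (1,2), (2,0), (2,1), (2,2)) is [[0, -4, 8, 2, 0, -4, -4, 4, 6], [-2, 6, -4, 0, -2, 6, 2, -2, -5], [-2, 4, 0, 1, -2, 2, 0, 0, -1]].
There the 3×3 minor on rows k ∈ {0, 1, 2}, columns (i,j) ∈ {(0,0), (0,1), (1,2)} is det [[0, -4, -4], [-2, 6, 6], [-2, 4, 2]] = 16 ≠ 0, so this unfolding has rank ≥ 3; CP rank is at least every unfolding rank, so rank(T) ≥ 3.
In particular rank(T) ≥ 3 > 1, so T is not rank-1.

No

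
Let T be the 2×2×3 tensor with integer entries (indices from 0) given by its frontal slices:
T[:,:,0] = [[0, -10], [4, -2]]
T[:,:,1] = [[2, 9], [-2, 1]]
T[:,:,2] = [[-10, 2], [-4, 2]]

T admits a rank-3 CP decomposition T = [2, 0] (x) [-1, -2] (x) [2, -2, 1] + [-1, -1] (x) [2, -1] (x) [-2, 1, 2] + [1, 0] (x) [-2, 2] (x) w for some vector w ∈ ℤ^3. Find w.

Subtract the known terms from T to get the rank-1 residual R = [1, 0] (x) [-2, 2] (x) w, so R[i,j,k] = a[i]·b[j]·w[k]. Pick indices with nonzero a[0]·b[0] = (1)·(-2) = -2. Only the fibre through (0,0,·) is needed: R[0,0,:] = T[0,0,:] − Σₗ aₗ[0]bₗ[0]cₗ = [0, 2, -10] − (2)·(-1)·[2, -2, 1] − (-1)·(2)·[-2, 1, 2] = [0, 0, -4]. Then w[k] = R[0,0,k] / -2 for each k, giving w = [0, 0, -4] / -2 = [0, 0, 2].

w = [0, 0, 2]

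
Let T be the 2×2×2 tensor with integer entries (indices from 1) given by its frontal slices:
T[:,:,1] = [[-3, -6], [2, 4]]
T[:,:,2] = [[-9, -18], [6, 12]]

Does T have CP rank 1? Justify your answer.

If T = a (x) b (x) c then every fibre of T is a multiple of the corresponding factor, so read the factors off the fibres through the nonzero entry T[1,1,1] = -3.
The mode-1 fibre T[:,1,1] = [-3, 2] gives a = [3, -2] (primitive direction); the mode-2 fibre T[1,:,1] = [-3, -6] gives b = [1, 2]; then c[k] = T[1,1,k] / (a[1]·b[1]) = [-3, -9] / 3 = [-1, -3].
Expanding [3, -2] (x) [1, 2] (x) [-1, -3] reproduces all 8 entries of T, so T = [3, -2] (x) [1, 2] (x) [-1, -3] and rank(T) ≤ 1.
Equivalently every frontal slice T[:,:,k] is c[k] times the rank-1 matrix [3, -2] (x) [1, 2]. So T has rank 1 (it is nonzero).

Yes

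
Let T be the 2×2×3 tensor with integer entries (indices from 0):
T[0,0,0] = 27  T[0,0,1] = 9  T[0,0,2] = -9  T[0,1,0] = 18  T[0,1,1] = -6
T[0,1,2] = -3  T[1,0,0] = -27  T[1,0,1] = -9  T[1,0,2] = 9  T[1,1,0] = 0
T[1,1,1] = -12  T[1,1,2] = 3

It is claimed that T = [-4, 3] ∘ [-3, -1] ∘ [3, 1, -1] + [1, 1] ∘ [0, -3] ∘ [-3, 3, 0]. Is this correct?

No

Reconstruct entry (0,0,0) from the claimed factors: Σₗ aₗ[0]bₗ[0]cₗ[0] = (-4)·(-3)·(3) + (1)·(0)·(-3) = 36, but T[0,0,0] = 27. The claim is false.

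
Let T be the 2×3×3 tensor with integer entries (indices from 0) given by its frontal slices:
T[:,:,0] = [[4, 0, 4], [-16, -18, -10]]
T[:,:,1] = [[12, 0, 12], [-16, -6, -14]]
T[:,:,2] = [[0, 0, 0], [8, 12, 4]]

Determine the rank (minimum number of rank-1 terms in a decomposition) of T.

Lower bound: the mode-1 unfolding of T (rows indexed by i, columns by (j,k) = (0,0), (0,1), (0,2), (1,0), (1,1), (1,2), (2,0), (2,1), (2,2)) is [[4, 12, 0, 0, 0, 0, 4, 12, 0], [-16, -16, 8, -18, -6, 12, -10, -14, 4]].
There the 2×2 minor on rows i ∈ {0, 1}, columns (j,k) ∈ {(0,0), (0,1)} is det [[4, 12], [-16, -16]] = 128 ≠ 0, so this unfolding has rank ≥ 2; CP rank is at least every unfolding rank, so rank(T) ≥ 2. (Flattening ranks never certify an upper bound on CP rank; for that we must actually write T with 2 rank-1 terms.)
Upper bound — finding two terms. Write S_k = T[:,:,k] for the frontal slices: S₀ = [[4, 0, 4], [-16, -18, -10]], S₁ = [[12, 0, 12], [-16, -6, -14]], S₂ = [[0, 0, 0], [8, 12, 4]].
If T = a₁ ⊗ b₁ ⊗ c₁ + a₂ ⊗ b₂ ⊗ c₂ then each S_k = c₁[k]·a₁b₁ᵀ + c₂[k]·a₂b₂ᵀ. S₀ and S₁ are linearly independent, so a₁b₁ᵀ and a₂b₂ᵀ must span the same plane of matrices: they are the rank-1 matrices of the form x·S₀ + y·S₁.
The 2×2 minor of x·S₀ + y·S₁ on rows {0,1}, columns {0,1} is −72·x² − 240·xy − 72·y² = (-24)·(x + 3·y)(3·x + y), vanishing at (x:y) = (3:-1) and (1:-3).
M₁ = 3·S₀ − S₁ = [[0, 0, 0], [-32, -48, -16]] = (-16)·[0, 1][2, 3, 1]ᵀ and M₂ = S₀ − 3·S₁ = [[-32, 0, -32], [32, 0, 32]] = (-32)·[1, -1][1, 0, 1]ᵀ, so take a₁ = [0, 1], b₁ = [2, 3, 1], a₂ = [1, -1], b₂ = [1, 0, 1].
Each slice is an integer combination of E₁ = a₁b₁ᵀ and E₂ = a₂b₂ᵀ: S₀ = −6·E₁ + 4·E₂, S₁ = −2·E₁ + 12·E₂, S₂ = 4·E₁; reading off coefficients, c₁ = [-6, -2, 4] and c₂ = [4, 12, 0].
Hence T = [0, 1] ⊗ [2, 3, 1] ⊗ [-6, -2, 4] + [1, -1] ⊗ [1, 0, 1] ⊗ [4, 12, 0], so rank(T) ≤ 2.
These bounds meet, so rank(T) = 2.
Check entry T[0,1,1] = 0: (0)·(3)·(-2) + (1)·(0)·(12) = 0.

2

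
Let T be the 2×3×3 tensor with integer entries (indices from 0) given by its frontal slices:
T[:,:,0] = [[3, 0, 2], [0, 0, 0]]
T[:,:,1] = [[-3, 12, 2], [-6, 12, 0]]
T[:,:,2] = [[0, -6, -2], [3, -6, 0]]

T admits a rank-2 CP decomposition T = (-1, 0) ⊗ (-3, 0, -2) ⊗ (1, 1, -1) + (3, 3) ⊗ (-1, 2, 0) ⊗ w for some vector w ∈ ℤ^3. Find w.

Subtract the known terms from T to get the rank-1 residual R = (3, 3) ⊗ (-1, 2, 0) ⊗ w, so R[i,j,k] = a[i]·b[j]·w[k]. Pick indices with nonzero a[0]·b[0] = (3)·(-1) = -3. Only the fibre through (0,0,·) is needed: R[0,0,:] = T[0,0,:] − Σₗ aₗ[0]bₗ[0]cₗ = [3, -3, 0] − (-1)·(-3)·(1, 1, -1) = [0, -6, 3]. Then w[k] = R[0,0,k] / -3 for each k, giving w = [0, -6, 3] / -3 = (0, 2, -1).

w = (0, 2, -1)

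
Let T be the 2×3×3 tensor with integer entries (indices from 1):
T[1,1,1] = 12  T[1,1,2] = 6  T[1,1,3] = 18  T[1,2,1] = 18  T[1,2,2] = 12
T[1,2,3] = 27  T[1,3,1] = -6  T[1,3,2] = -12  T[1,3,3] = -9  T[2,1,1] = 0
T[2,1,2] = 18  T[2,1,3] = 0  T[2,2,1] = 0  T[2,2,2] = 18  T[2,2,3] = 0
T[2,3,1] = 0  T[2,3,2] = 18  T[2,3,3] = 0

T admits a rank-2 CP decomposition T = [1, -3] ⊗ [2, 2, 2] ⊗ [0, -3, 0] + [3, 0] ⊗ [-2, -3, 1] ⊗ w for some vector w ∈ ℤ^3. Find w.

Subtract the known terms from T to get the rank-1 residual R = [3, 0] ⊗ [-2, -3, 1] ⊗ w, so R[i,j,k] = a[i]·b[j]·w[k]. Pick indices with nonzero a[1]·b[1] = (3)·(-2) = -6. Only the fibre through (1,1,·) is needed: R[1,1,:] = T[1,1,:] − Σₗ aₗ[1]bₗ[1]cₗ = [12, 6, 18] − (1)·(2)·[0, -3, 0] = [12, 12, 18]. Then w[k] = R[1,1,k] / -6 for each k, giving w = [12, 12, 18] / -6 = [-2, -2, -3].

w = [-2, -2, -3]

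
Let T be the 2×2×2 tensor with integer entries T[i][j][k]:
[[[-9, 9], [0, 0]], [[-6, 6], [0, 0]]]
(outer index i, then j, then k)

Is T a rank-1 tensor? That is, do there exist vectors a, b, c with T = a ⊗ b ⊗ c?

Yes

The mode-1 fibre T[:,0,0] = [-9, -6] gives a = [3, 2] (primitive direction); the mode-2 fibre T[0,:,0] = [-9, 0] gives b = [1, 0]; then c[k] = T[0,0,k] / (a[0]·b[0]) = [-9, 9] / 3 = [-3, 3].
Expanding [3, 2] ⊗ [1, 0] ⊗ [-3, 3] reproduces all 8 entries of T, so T = [3, 2] ⊗ [1, 0] ⊗ [-3, 3] and rank(T) ≤ 1.
Equivalently every frontal slice T[:,:,k] is c[k] times the rank-1 matrix [3, 2] ⊗ [1, 0]. So T has rank 1 (it is nonzero).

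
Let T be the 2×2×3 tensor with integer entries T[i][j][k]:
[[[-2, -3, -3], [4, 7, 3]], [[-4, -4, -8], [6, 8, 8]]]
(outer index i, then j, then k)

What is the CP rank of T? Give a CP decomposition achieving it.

Lower bound: the mode-3 unfolding of T (rows indexed by k, columns by (i,j) = (0,0), (0,1), (1,0), (1,1)) is [[-2, 4, -4, 6], [-3, 7, -4, 8], [-3, 3, -8, 8]].
There the 3×3 minor on rows k ∈ {0, 1, 2}, columns (i,j) ∈ {(0,0), (0,1), (1,0)} is det [[-2, 4, -4], [-3, 7, -4], [-3, 3, -8]] = -8 ≠ 0, so this unfolding has rank ≥ 3; CP rank is at least every unfolding rank, so rank(T) ≥ 3. (Unfolding ranks only ever bound the CP rank from below — rank(T) can be strictly larger than all of them — so the matching upper bound has to come from an explicit 3-term decomposition.)
Upper bound: T is a sum of 3 rank-1 terms, T = [1, 0] ⊗ [1, -1] ⊗ [0, -1, 1] + [1, 1] ⊗ [0, 1] ⊗ [2, 4, 0] + [1, 2] ⊗ [1, -1] ⊗ [-2, -2, -4] (written with every a and b primitive with positive leading entry and the scale carried by c; CP decompositions are not unique, and this one is verified by expanding entrywise), so rank(T) ≤ 3.
These bounds meet, so rank(T) = 3.

rank(T) = 3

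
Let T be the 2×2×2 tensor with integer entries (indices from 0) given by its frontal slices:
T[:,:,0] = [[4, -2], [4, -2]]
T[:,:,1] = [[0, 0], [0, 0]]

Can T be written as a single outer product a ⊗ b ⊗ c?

Yes

If T = a ⊗ b ⊗ c then every fibre of T is a multiple of the corresponding factor, so read the factors off the fibres through the nonzero entry T[0,0,0] = 4.
The mode-1 fibre T[:,0,0] = [4, 4] gives a = [1, 1] (primitive direction); the mode-2 fibre T[0,:,0] = [4, -2] gives b = [2, -1]; then c[k] = T[0,0,k] / (a[0]·b[0]) = [4, 0] / 2 = [2, 0].
Expanding [1, 1] ⊗ [2, -1] ⊗ [2, 0] reproduces all 8 entries of T, so T = [1, 1] ⊗ [2, -1] ⊗ [2, 0] and rank(T) ≤ 1.
Equivalently every frontal slice T[:,:,k] is c[k] times the rank-1 matrix [1, 1] ⊗ [2, -1]. So T has rank 1 (it is nonzero).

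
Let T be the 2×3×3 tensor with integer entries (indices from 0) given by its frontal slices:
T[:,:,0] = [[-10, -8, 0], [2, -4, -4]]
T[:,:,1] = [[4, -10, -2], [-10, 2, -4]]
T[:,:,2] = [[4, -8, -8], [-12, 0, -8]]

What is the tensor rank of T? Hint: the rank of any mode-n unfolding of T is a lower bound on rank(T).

Lower bound: the mode-2 unfolding of T (rows indexed by j, columns by (i,k) = (0,0), (0,1), (0,2), (1,0), (1,1), (1,2)) is [[-10, 4, 4, 2, -10, -12], [-8, -10, -8, -4, 2, 0], [0, -2, -8, -4, -4, -8]].
There the 3×3 minor on rows j ∈ {0, 1, 2}, columns (i,k) ∈ {(0,0), (0,1), (0,2)} is det [[-10, 4, 4], [-8, -10, -8], [0, -2, -8]] = -832 ≠ 0, so this unfolding has rank ≥ 3; CP rank is at least every unfolding rank, so rank(T) ≥ 3. (Unfolding ranks only ever bound the CP rank from below — rank(T) can be strictly larger than all of them — so the matching upper bound has to come from an explicit 3-term decomposition.)
Upper bound: T is a sum of 3 rank-1 terms, T = (1, -1) ∘ (2, -1, 0) ∘ (-2, 4, 4) + (1, 0) ∘ (1, 2, -1) ∘ (-4, -2, 0) + (1, 1) ∘ (1, 1, 2) ∘ (-2, -2, -4) (written with every a and b primitive with positive leading entry and the scale carried by c; CP decompositions are not unique, and this one is verified by expanding entrywise), so rank(T) ≤ 3.
These bounds meet, so rank(T) = 3.

3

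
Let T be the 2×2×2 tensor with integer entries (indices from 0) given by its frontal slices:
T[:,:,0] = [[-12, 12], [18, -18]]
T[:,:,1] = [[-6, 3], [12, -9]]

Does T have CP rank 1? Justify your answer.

No

The mode-1 unfolding of T (rows indexed by i, columns by (j,k) = (0,0), (0,1), (1,0), (1,1)) is [[-12, -6, 12, 3], [18, 12, -18, -9]].
There the 2×2 minor on rows i ∈ {0, 1}, columns (j,k) ∈ {(0,0), (0,1)} is det [[-12, -6], [18, 12]] = -36 ≠ 0, so this unfolding has rank ≥ 2; CP rank is at least every unfolding rank, so rank(T) ≥ 2.
In particular rank(T) ≥ 2 > 1, so T is not rank-1.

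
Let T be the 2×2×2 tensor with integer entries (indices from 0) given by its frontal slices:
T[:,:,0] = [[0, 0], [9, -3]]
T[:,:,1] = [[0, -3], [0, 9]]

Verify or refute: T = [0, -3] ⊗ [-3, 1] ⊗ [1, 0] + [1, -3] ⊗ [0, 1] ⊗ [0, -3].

Yes

Reconstruct entrywise from the claimed factors. For example, T[1,0,1] = 0 and Σₗ aₗ[1]bₗ[0]cₗ[1] = (-3)·(-3)·(0) + (-3)·(0)·(-3) = 0; checking all 8 entries, every one matches. The claim holds.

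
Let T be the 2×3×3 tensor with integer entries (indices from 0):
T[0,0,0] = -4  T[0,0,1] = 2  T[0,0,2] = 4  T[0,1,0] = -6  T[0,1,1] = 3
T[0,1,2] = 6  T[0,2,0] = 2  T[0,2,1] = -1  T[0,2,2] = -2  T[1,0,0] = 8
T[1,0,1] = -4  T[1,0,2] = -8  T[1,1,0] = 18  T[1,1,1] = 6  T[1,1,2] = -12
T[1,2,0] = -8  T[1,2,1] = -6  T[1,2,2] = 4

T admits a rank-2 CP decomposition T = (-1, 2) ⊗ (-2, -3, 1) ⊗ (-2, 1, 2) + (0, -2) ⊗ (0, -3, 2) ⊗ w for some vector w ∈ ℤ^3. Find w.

Subtract the known terms from T to get the rank-1 residual R = (0, -2) ⊗ (0, -3, 2) ⊗ w, so R[i,j,k] = a[i]·b[j]·w[k]. Pick indices with nonzero a[1]·b[1] = (-2)·(-3) = 6. Only the fibre through (1,1,·) is needed: R[1,1,:] = T[1,1,:] − Σₗ aₗ[1]bₗ[1]cₗ = [18, 6, -12] − (2)·(-3)·(-2, 1, 2) = [6, 12, 0]. Then w[k] = R[1,1,k] / 6 for each k, giving w = [6, 12, 0] / 6 = (1, 2, 0).

w = (1, 2, 0)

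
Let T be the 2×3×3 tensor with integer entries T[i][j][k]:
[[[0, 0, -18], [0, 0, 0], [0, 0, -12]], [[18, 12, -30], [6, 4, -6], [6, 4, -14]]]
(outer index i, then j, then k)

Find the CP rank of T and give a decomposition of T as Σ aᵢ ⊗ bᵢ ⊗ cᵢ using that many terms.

rank(T) = 2

Lower bound: the mode-2 unfolding of T (rows indexed by j, columns by (i,k) = (0,0), (0,1), (0,2), (1,0), (1,1), (1,2)) is [[0, 0, -18, 18, 12, -30], [0, 0, 0, 6, 4, -6], [0, 0, -12, 6, 4, -14]].
There the 2×2 minor on rows j ∈ {0, 1}, columns (i,k) ∈ {(0,2), (1,0)} is det [[-18, 18], [0, 6]] = -108 ≠ 0, so this unfolding has rank ≥ 2; CP rank is at least every unfolding rank, so rank(T) ≥ 2. (This is only a lower bound: in general the CP rank may exceed every unfolding rank, so we still need to exhibit 2 rank-1 terms summing to T.)
Upper bound — finding two terms. Write S_k = T[:,:,k] for the frontal slices: S₀ = [[0, 0, 0], [18, 6, 6]], S₁ = [[0, 0, 0], [12, 4, 4]], S₂ = [[-18, 0, -12], [-30, -6, -14]].
If T = a₁ ⊗ b₁ ⊗ c₁ + a₂ ⊗ b₂ ⊗ c₂ then each S_k = c₁[k]·a₁b₁ᵀ + c₂[k]·a₂b₂ᵀ. S₀ and S₂ are linearly independent, so a₁b₁ᵀ and a₂b₂ᵀ must span the same plane of matrices: they are the rank-1 matrices of the form x·S₀ + y·S₂.
The 2×2 minor of x·S₀ + y·S₂ on rows {0,1}, columns {0,1} is −108·xy + 108·y² = (-108)·(x − y)(y), vanishing at (x:y) = (1:1) and (1:0).
M₁ = S₀ + S₂ = [[-18, 0, -12], [-12, 0, -8]] = (-2)·(3, 2)(3, 0, 2)ᵀ and M₂ = S₀ = [[0, 0, 0], [18, 6, 6]] = 6·(0, 1)(3, 1, 1)ᵀ, so take a₁ = (3, 2), b₁ = (3, 0, 2), a₂ = (0, 1), b₂ = (3, 1, 1).
Each slice is an integer combination of E₁ = a₁b₁ᵀ and E₂ = a₂b₂ᵀ: S₀ = 6·E₂, S₁ = 4·E₂, S₂ = −2·E₁ − 6·E₂; reading off coefficients, c₁ = (0, 0, -2) and c₂ = (6, 4, -6).
Hence T = (3, 2) ⊗ (3, 0, 2) ⊗ (0, 0, -2) + (0, 1) ⊗ (3, 1, 1) ⊗ (6, 4, -6), so rank(T) ≤ 2.
These bounds meet, so rank(T) = 2.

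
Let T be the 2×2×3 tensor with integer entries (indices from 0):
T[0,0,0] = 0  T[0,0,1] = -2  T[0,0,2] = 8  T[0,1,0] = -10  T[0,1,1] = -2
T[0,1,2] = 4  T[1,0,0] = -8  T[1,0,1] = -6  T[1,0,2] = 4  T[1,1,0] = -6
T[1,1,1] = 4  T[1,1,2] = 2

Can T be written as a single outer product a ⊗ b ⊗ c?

The mode-3 unfolding of T (rows indexed by k, columns by (i,j) = (0,0), (0,1), (1,0), (1,1)) is [[0, -10, -8, -6], [-2, -2, -6, 4], [8, 4, 4, 2]].
There the 3×3 minor on rows k ∈ {0, 1, 2}, columns (i,j) ∈ {(0,0), (0,1), (1,0)} is det [[0, -10, -8], [-2, -2, -6], [8, 4, 4]] = 336 ≠ 0, so this unfolding has rank ≥ 3; CP rank is at least every unfolding rank, so rank(T) ≥ 3.
In particular rank(T) ≥ 3 > 1, so T is not rank-1.

No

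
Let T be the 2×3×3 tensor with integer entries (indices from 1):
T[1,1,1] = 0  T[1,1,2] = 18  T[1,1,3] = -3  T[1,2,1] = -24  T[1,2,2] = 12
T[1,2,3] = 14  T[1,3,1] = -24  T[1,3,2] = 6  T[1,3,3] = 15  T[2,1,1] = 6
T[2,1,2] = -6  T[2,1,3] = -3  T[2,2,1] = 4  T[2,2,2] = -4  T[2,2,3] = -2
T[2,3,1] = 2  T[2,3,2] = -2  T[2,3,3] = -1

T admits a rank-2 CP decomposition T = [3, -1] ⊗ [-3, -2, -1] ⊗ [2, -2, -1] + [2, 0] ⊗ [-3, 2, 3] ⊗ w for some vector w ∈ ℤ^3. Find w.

Subtract the known terms from T to get the rank-1 residual R = [2, 0] ⊗ [-3, 2, 3] ⊗ w, so R[i,j,k] = a[i]·b[j]·w[k]. Pick indices with nonzero a[1]·b[1] = (2)·(-3) = -6. Only the fibre through (1,1,·) is needed: R[1,1,:] = T[1,1,:] − Σₗ aₗ[1]bₗ[1]cₗ = [0, 18, -3] − (3)·(-3)·[2, -2, -1] = [18, 0, -12]. Then w[k] = R[1,1,k] / -6 for each k, giving w = [18, 0, -12] / -6 = [-3, 0, 2].

w = [-3, 0, 2]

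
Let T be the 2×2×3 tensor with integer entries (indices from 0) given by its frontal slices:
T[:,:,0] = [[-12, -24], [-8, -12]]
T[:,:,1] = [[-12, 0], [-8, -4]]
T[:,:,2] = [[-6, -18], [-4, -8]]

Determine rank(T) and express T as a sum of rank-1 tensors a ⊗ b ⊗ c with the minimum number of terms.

Lower bound: in the mode-1 unfolding of T (rows indexed by i, columns by (j,k)) the 2×2 minor on rows i ∈ {0, 1}, columns (j,k) ∈ {(0,0), (1,0)} is det [[-12, -24], [-8, -12]] = -48 ≠ 0, so that unfolding has rank ≥ 2 and hence rank(T) ≥ 2 (CP rank is at least every unfolding rank, though it can be larger).
Upper bound: with S_k = T[:,:,k], the two rank-1 terms a₁b₁ᵀ, a₂b₂ᵀ are the rank-1 members of the pencil x·S₀ + y·S₁.
det(x·S₀ + y·S₁) is −48·x² + 48·y² = (-48)·(x − y)(x + y), vanishing at (x:y) = (1:1) and (1:-1).
M₁ = S₀ + S₁ = [[-24, -24], [-16, -16]] = (-8)·[3, 2][1, 1]ᵀ and M₂ = S₀ − S₁ = [[0, -24], [0, -8]] = (-8)·[3, 1][0, 1]ᵀ, so take a₁ = [3, 2], b₁ = [1, 1], a₂ = [3, 1], b₂ = [0, 1].
Each slice is an integer combination of E₁ = a₁b₁ᵀ and E₂ = a₂b₂ᵀ: S₀ = −4·E₁ − 4·E₂, S₁ = −4·E₁ + 4·E₂, S₂ = −2·E₁ − 4·E₂; reading off coefficients, c₁ = [-4, -4, -2] and c₂ = [-4, 4, -4].
Hence T = [3, 2] ⊗ [1, 1] ⊗ [-4, -4, -2] + [3, 1] ⊗ [0, 1] ⊗ [-4, 4, -4], so rank(T) ≤ 2.
These bounds meet, so rank(T) = 2.

rank(T) = 2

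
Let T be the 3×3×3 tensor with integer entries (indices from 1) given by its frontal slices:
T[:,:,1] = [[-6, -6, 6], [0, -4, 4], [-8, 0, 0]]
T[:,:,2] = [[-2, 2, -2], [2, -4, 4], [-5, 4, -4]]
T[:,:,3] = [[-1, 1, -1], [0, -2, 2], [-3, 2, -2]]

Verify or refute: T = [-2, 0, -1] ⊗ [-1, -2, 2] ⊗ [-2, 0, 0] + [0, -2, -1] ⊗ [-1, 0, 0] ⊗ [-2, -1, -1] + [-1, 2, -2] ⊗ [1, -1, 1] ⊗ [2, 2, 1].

Reconstruct entrywise from the claimed factors. For example, T[3,1,2] = -5 and Σₗ aₗ[3]bₗ[1]cₗ[2] = (-1)·(-1)·(0) + (-1)·(-1)·(-1) + (-2)·(1)·(2) = -5; checking all 27 entries, every one matches. The claim holds.

Yes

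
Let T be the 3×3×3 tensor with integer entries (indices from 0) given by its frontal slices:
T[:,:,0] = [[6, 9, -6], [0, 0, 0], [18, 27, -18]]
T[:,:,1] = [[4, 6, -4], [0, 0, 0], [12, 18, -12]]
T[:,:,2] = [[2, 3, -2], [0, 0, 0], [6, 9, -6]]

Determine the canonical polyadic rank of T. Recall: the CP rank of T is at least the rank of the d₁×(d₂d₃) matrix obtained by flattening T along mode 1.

1

Lower bound: T ≠ 0 (e.g. T[0,0,0] = 6), so rank(T) ≥ 1.
Upper bound: if T = a ⊗ b ⊗ c then every fibre of T is a multiple of the corresponding factor, so read the factors off the fibres through the nonzero entry T[0,0,0] = 6.
The mode-1 fibre T[:,0,0] = [6, 0, 18] gives a = [1, 0, 3] (primitive direction); the mode-2 fibre T[0,:,0] = [6, 9, -6] gives b = [2, 3, -2]; then c[k] = T[0,0,k] / (a[0]·b[0]) = [6, 4, 2] / 2 = [3, 2, 1].
Expanding [1, 0, 3] ⊗ [2, 3, -2] ⊗ [3, 2, 1] reproduces all 27 entries of T, so T = [1, 0, 3] ⊗ [2, 3, -2] ⊗ [3, 2, 1] and rank(T) ≤ 1.
These bounds meet, so rank(T) = 1.
Check entry T[1,1,1] = 0: (0)·(3)·(2) = 0.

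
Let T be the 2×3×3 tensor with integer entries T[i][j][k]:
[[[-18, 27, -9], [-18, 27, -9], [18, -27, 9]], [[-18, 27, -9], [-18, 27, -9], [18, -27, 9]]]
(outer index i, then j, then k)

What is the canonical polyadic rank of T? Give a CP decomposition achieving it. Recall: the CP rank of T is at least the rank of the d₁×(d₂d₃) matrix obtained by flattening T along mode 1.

Lower bound: T ≠ 0 (e.g. T[0,0,0] = -18), so rank(T) ≥ 1.
Upper bound: if T = a ⊗ b ⊗ c then every fibre of T is a multiple of the corresponding factor, so read the factors off the fibres through the nonzero entry T[0,0,0] = -18.
The mode-1 fibre T[:,0,0] = [-18, -18] gives a = [1, 1] (primitive direction); the mode-2 fibre T[0,:,0] = [-18, -18, 18] gives b = [1, 1, -1]; then c[k] = T[0,0,k] / (a[0]·b[0]) = [-18, 27, -9] / 1 = [-18, 27, -9].
Expanding [1, 1] ⊗ [1, 1, -1] ⊗ [-18, 27, -9] reproduces all 18 entries of T, so T = [1, 1] ⊗ [1, 1, -1] ⊗ [-18, 27, -9] and rank(T) ≤ 1.
These bounds meet, so rank(T) = 1.

rank(T) = 1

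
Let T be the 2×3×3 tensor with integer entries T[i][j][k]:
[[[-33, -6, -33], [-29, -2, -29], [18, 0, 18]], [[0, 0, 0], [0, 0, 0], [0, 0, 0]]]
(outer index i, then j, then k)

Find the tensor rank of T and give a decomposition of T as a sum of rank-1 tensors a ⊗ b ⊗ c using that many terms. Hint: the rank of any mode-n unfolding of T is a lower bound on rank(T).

rank(T) = 2

Lower bound: the mode-2 unfolding of T (rows indexed by j, columns by (i,k) = (0,0), (0,1), (0,2), (1,0), (1,1), (1,2)) is [[-33, -6, -33, 0, 0, 0], [-29, -2, -29, 0, 0, 0], [18, 0, 18, 0, 0, 0]].
There the 2×2 minor on rows j ∈ {0, 1}, columns (i,k) ∈ {(0,0), (0,1)} is det [[-33, -6], [-29, -2]] = -108 ≠ 0, so this unfolding has rank ≥ 2; CP rank is at least every unfolding rank, so rank(T) ≥ 2. (Flattening ranks never certify an upper bound on CP rank; for that we must actually write T with 2 rank-1 terms.)
Upper bound — finding two terms. Every mode-1 slice of T is a multiple of one matrix: T[i,:,:] = a[i]·M with a = [1, 0] and M = [[-33, -6, -33], [-29, -2, -29], [18, 0, 18]] (rows indexed by j, columns by k). So it suffices to write M as a sum of two rank-1 matrices.
The rows of M satisfy (row 0) = 3·(row 1) + 3·(row 2), so splitting by rows, M = [3, 1, 0][-29, -2, -29]ᵀ + [3, 0, 1][18, 0, 18]ᵀ.
Hence T = [1, 0] ⊗ [3, 1, 0] ⊗ [-29, -2, -29] + [1, 0] ⊗ [3, 0, 1] ⊗ [18, 0, 18], so rank(T) ≤ 2.
These bounds meet, so rank(T) = 2.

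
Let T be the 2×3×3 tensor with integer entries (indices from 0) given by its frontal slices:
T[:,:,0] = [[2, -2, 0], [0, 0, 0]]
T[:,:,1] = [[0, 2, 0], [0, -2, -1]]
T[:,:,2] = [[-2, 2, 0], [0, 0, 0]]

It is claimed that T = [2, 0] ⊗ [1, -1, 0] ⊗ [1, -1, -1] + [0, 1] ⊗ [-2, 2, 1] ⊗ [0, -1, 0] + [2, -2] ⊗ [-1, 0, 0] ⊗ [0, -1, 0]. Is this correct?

Reconstruct entrywise from the claimed factors. For example, T[0,2,0] = 0 and Σₗ aₗ[0]bₗ[2]cₗ[0] = (2)·(0)·(1) + (0)·(1)·(0) + (2)·(0)·(0) = 0; checking all 18 entries, every one matches. The claim holds.

Yes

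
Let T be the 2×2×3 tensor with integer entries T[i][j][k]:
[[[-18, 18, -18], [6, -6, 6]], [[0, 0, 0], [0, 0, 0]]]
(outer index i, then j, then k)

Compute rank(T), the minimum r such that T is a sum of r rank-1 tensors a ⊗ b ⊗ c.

1

Lower bound: T ≠ 0 (e.g. T[0,0,0] = -18), so rank(T) ≥ 1.
Upper bound: if T = a ⊗ b ⊗ c then every fibre of T is a multiple of the corresponding factor, so read the factors off the fibres through the nonzero entry T[0,0,0] = -18.
The mode-1 fibre T[:,0,0] = [-18, 0] gives a = [1, 0] (primitive direction); the mode-2 fibre T[0,:,0] = [-18, 6] gives b = [3, -1]; then c[k] = T[0,0,k] / (a[0]·b[0]) = [-18, 18, -18] / 3 = [-6, 6, -6].
Expanding [1, 0] ⊗ [3, -1] ⊗ [-6, 6, -6] reproduces all 12 entries of T, so T = [1, 0] ⊗ [3, -1] ⊗ [-6, 6, -6] and rank(T) ≤ 1.
These bounds meet, so rank(T) = 1.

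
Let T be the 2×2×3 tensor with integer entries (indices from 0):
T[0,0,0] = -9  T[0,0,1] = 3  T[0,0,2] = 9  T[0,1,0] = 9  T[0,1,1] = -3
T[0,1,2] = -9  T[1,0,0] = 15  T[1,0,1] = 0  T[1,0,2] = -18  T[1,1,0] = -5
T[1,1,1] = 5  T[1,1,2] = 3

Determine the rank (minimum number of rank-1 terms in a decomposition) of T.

Lower bound: in the mode-1 unfolding of T (rows indexed by i, columns by (j,k)) the 2×2 minor on rows i ∈ {0, 1}, columns (j,k) ∈ {(0,0), (0,1)} is det [[-9, 3], [15, 0]] = -45 ≠ 0, so that unfolding has rank ≥ 2 and hence rank(T) ≥ 2 (CP rank is at least every unfolding rank, though it can be larger).
Upper bound: with S_k = T[:,:,k], the two rank-1 terms a₁b₁ᵀ, a₂b₂ᵀ are the rank-1 members of the pencil x·S₀ + y·S₁.
det(x·S₀ + y·S₁) is −90·x² − 15·xy + 15·y² = (-15)·(3·x − y)(2·x + y), vanishing at (x:y) = (1:3) and (1:-2).
M₁ = S₀ + 3·S₁ = [[0, 0], [15, 10]] = 5·(0, 1)(3, 2)ᵀ and M₂ = S₀ − 2·S₁ = [[-15, 15], [15, -15]] = (-15)·(1, -1)(1, -1)ᵀ, so take a₁ = (0, 1), b₁ = (3, 2), a₂ = (1, -1), b₂ = (1, -1).
Each slice is an integer combination of E₁ = a₁b₁ᵀ and E₂ = a₂b₂ᵀ: S₀ = 2·E₁ − 9·E₂, S₁ = E₁ + 3·E₂, S₂ = −3·E₁ + 9·E₂; reading off coefficients, c₁ = (2, 1, -3) and c₂ = (-9, 3, 9).
Hence T = (0, 1) ⊗ (3, 2) ⊗ (2, 1, -3) + (1, -1) ⊗ (1, -1) ⊗ (-9, 3, 9), so rank(T) ≤ 2.
These bounds meet, so rank(T) = 2.

2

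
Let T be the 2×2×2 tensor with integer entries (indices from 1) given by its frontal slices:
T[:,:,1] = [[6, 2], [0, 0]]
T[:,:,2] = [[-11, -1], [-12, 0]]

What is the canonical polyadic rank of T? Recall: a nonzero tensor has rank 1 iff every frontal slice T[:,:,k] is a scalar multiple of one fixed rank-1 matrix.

Lower bound: the mode-3 unfolding of T (rows indexed by k, columns by (i,j) = (1,1), (1,2), (2,1), (2,2)) is [[6, 2, 0, 0], [-11, -1, -12, 0]].
There the 2×2 minor on rows k ∈ {1, 2}, columns (i,j) ∈ {(1,1), (1,2)} is det [[6, 2], [-11, -1]] = 16 ≠ 0, so this unfolding has rank ≥ 2; CP rank is at least every unfolding rank, so rank(T) ≥ 2. (Flattening ranks never certify an upper bound on CP rank; for that we must actually write T with 2 rank-1 terms.)
Upper bound — finding two terms. Write S_k = T[:,:,k] for the frontal slices: S₁ = [[6, 2], [0, 0]], S₂ = [[-11, -1], [-12, 0]].
If T = a₁ ⊗ b₁ ⊗ c₁ + a₂ ⊗ b₂ ⊗ c₂ then each S_k = c₁[k]·a₁b₁ᵀ + c₂[k]·a₂b₂ᵀ. S₁ and S₂ are linearly independent, so a₁b₁ᵀ and a₂b₂ᵀ must span the same plane of matrices: they are the rank-1 matrices of the form x·S₁ + y·S₂.
det(x·S₁ + y·S₂) is 24·xy − 12·y² = 12·(2·x − y)(y), vanishing at (x:y) = (1:2) and (1:0).
M₁ = S₁ + 2·S₂ = [[-16, 0], [-24, 0]] = (-8)·[2, 3][1, 0]ᵀ and M₂ = S₁ = [[6, 2], [0, 0]] = 2·[1, 0][3, 1]ᵀ, so take a₁ = [2, 3], b₁ = [1, 0], a₂ = [1, 0], b₂ = [3, 1].
Each slice is an integer combination of E₁ = a₁b₁ᵀ and E₂ = a₂b₂ᵀ: S₁ = 2·E₂, S₂ = −4·E₁ − E₂; reading off coefficients, c₁ = [0, -4] and c₂ = [2, -1].
Hence T = [2, 3] ⊗ [1, 0] ⊗ [0, -4] + [1, 0] ⊗ [3, 1] ⊗ [2, -1], so rank(T) ≤ 2.
These bounds meet, so rank(T) = 2.

2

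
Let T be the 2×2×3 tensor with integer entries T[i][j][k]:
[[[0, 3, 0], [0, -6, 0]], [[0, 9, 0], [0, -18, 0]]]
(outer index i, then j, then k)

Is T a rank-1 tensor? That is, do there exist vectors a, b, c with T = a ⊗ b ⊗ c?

Yes

The mode-1 fibre T[:,0,1] = [3, 9] gives a = [1, 3] (primitive direction); the mode-2 fibre T[0,:,1] = [3, -6] gives b = [1, -2]; then c[k] = T[0,0,k] / (a[0]·b[0]) = [0, 3, 0] / 1 = [0, 3, 0].
Expanding [1, 3] ⊗ [1, -2] ⊗ [0, 3, 0] reproduces all 12 entries of T, so T = [1, 3] ⊗ [1, -2] ⊗ [0, 3, 0] and rank(T) ≤ 1.
Equivalently every frontal slice T[:,:,k] is c[k] times the rank-1 matrix [1, 3] ⊗ [1, -2]. So T has rank 1 (it is nonzero).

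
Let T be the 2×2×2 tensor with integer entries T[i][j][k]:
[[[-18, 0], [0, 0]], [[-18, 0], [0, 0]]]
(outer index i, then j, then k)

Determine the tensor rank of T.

Lower bound: T ≠ 0 (e.g. T[0,0,0] = -18), so rank(T) ≥ 1.
Upper bound: if T = a ⊗ b ⊗ c then every fibre of T is a multiple of the corresponding factor, so read the factors off the fibres through the nonzero entry T[0,0,0] = -18.
The mode-1 fibre T[:,0,0] = [-18, -18] gives a = [1, 1] (primitive direction); the mode-2 fibre T[0,:,0] = [-18, 0] gives b = [1, 0]; then c[k] = T[0,0,k] / (a[0]·b[0]) = [-18, 0] / 1 = [-18, 0].
Expanding [1, 1] ⊗ [1, 0] ⊗ [-18, 0] reproduces all 8 entries of T, so T = [1, 1] ⊗ [1, 0] ⊗ [-18, 0] and rank(T) ≤ 1.
These bounds meet, so rank(T) = 1.
Check entry T[1,1,0] = 0: (1)·(0)·(-18) = 0.

1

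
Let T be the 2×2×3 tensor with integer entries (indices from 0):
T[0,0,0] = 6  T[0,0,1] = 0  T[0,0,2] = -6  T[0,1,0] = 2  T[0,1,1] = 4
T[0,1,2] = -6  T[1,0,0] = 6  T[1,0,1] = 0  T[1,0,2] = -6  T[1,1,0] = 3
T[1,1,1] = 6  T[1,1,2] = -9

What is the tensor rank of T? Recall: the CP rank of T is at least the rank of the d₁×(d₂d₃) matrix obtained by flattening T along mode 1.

2

Lower bound: the mode-1 unfolding of T (rows indexed by i, columns by (j,k) = (0,0), (0,1), (0,2), (1,0), (1,1), (1,2)) is [[6, 0, -6, 2, 4, -6], [6, 0, -6, 3, 6, -9]].
There the 2×2 minor on rows i ∈ {0, 1}, columns (j,k) ∈ {(0,0), (1,0)} is det [[6, 2], [6, 3]] = 6 ≠ 0, so this unfolding has rank ≥ 2; CP rank is at least every unfolding rank, so rank(T) ≥ 2. (Flattening ranks never certify an upper bound on CP rank; for that we must actually write T with 2 rank-1 terms.)
Upper bound — finding two terms. Write S_k = T[:,:,k] for the frontal slices: S₀ = [[6, 2], [6, 3]], S₁ = [[0, 4], [0, 6]], S₂ = [[-6, -6], [-6, -9]].
If T = a₁ ∘ b₁ ∘ c₁ + a₂ ∘ b₂ ∘ c₂ then each S_k = c₁[k]·a₁b₁ᵀ + c₂[k]·a₂b₂ᵀ. S₀ and S₁ are linearly independent, so a₁b₁ᵀ and a₂b₂ᵀ must span the same plane of matrices: they are the rank-1 matrices of the form x·S₀ + y·S₁.
det(x·S₀ + y·S₁) is 6·x² + 12·xy = 6·(x + 2·y)(x), vanishing at (x:y) = (2:-1) and (0:1).
M₁ = 2·S₀ − S₁ = [[12, 0], [12, 0]] = 12·[1, 1][1, 0]ᵀ and M₂ = S₁ = [[0, 4], [0, 6]] = 2·[2, 3][0, 1]ᵀ, so take a₁ = [1, 1], b₁ = [1, 0], a₂ = [2, 3], b₂ = [0, 1].
Each slice is an integer combination of E₁ = a₁b₁ᵀ and E₂ = a₂b₂ᵀ: S₀ = 6·E₁ + E₂, S₁ = 2·E₂, S₂ = −6·E₁ − 3·E₂; reading off coefficients, c₁ = [6, 0, -6] and c₂ = [1, 2, -3].
Hence T = [1, 1] ∘ [1, 0] ∘ [6, 0, -6] + [2, 3] ∘ [0, 1] ∘ [1, 2, -3], so rank(T) ≤ 2.
These bounds meet, so rank(T) = 2.
Check entry T[1,0,2] = -6: (1)·(1)·(-6) + (3)·(0)·(-3) = -6.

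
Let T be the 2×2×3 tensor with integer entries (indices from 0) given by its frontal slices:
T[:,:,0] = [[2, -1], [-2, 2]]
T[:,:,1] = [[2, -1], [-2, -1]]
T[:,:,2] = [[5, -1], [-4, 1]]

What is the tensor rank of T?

Lower bound: in the mode-3 unfolding of T (rows indexed by k, columns by (i,j)) the 3×3 minor on rows k ∈ {0, 1, 2}, columns (i,j) ∈ {(0,0), (0,1), (1,1)} is det [[2, -1, 2], [2, -1, -1], [5, -1, 1]] = 9 ≠ 0, so that unfolding has rank ≥ 3 and hence rank(T) ≥ 3 (CP rank is at least every unfolding rank, though it can be larger).
Upper bound: T is a sum of 3 rank-1 terms, T = [0, 1] ⊗ [0, 1] ⊗ [1, -2, -1] + [1, -1] ⊗ [2, -1] ⊗ [1, 1, 2] + [1, 0] ⊗ [1, 1] ⊗ [0, 0, 1] (one valid choice — decompositions are not unique — normalised so each a, b is primitive with positive first nonzero entry; check it by expanding all entries), so rank(T) ≤ 3.
These bounds meet, so rank(T) = 3.

3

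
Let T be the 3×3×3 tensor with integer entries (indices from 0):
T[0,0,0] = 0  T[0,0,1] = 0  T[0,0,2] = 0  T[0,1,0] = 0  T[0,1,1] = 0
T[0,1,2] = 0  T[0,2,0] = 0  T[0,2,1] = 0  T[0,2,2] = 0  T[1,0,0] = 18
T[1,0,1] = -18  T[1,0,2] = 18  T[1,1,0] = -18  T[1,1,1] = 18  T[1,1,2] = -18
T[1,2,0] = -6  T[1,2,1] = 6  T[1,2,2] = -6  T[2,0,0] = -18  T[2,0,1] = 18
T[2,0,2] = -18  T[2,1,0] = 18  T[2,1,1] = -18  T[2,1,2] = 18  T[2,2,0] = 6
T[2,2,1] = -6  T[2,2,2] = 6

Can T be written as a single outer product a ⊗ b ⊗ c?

If T = a ⊗ b ⊗ c then every fibre of T is a multiple of the corresponding factor, so read the factors off the fibres through the nonzero entry T[1,0,0] = 18.
The mode-1 fibre T[:,0,0] = [0, 18, -18] gives a = (0, 1, -1) (primitive direction); the mode-2 fibre T[1,:,0] = [18, -18, -6] gives b = (3, -3, -1); then c[k] = T[1,0,k] / (a[1]·b[0]) = [18, -18, 18] / 3 = (6, -6, 6).
Expanding (0, 1, -1) ⊗ (3, -3, -1) ⊗ (6, -6, 6) reproduces all 27 entries of T, so T = (0, 1, -1) ⊗ (3, -3, -1) ⊗ (6, -6, 6) and rank(T) ≤ 1.
Equivalently every frontal slice T[:,:,k] is c[k] times the rank-1 matrix (0, 1, -1) ⊗ (3, -3, -1). So T has rank 1 (it is nonzero).

Yes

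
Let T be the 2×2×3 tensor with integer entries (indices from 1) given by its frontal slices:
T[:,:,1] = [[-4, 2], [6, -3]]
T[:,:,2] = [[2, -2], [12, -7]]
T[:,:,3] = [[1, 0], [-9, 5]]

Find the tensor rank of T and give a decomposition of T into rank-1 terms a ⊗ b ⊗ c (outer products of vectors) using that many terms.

Lower bound: the mode-1 unfolding of T (rows indexed by i, columns by (j,k) = (1,1), (1,2), (1,3), (2,1), (2,2), (2,3)) is [[-4, 2, 1, 2, -2, 0], [6, 12, -9, -3, -7, 5]].
There the 2×2 minor on rows i ∈ {1, 2}, columns (j,k) ∈ {(1,1), (1,2)} is det [[-4, 2], [6, 12]] = -60 ≠ 0, so this unfolding has rank ≥ 2; CP rank is at least every unfolding rank, so rank(T) ≥ 2. (Unfolding ranks only ever bound the CP rank from below — rank(T) can be strictly larger than all of them — so the matching upper bound has to come from an explicit 2-term decomposition.)
Upper bound — finding two terms. Write S_k = T[:,:,k] for the frontal slices: S₁ = [[-4, 2], [6, -3]], S₂ = [[2, -2], [12, -7]], S₃ = [[1, 0], [-9, 5]].
If T = a₁ ⊗ b₁ ⊗ c₁ + a₂ ⊗ b₂ ⊗ c₂ then each S_k = c₁[k]·a₁b₁ᵀ + c₂[k]·a₂b₂ᵀ. S₁ and S₂ are linearly independent, so a₁b₁ᵀ and a₂b₂ᵀ must span the same plane of matrices: they are the rank-1 matrices of the form x·S₁ + y·S₂.
det(x·S₁ + y·S₂) is 10·xy + 10·y² = 10·(y)(x + y), vanishing at (x:y) = (1:0) and (1:-1).
M₁ = S₁ = [[-4, 2], [6, -3]] = −[2, -3][2, -1]ᵀ and M₂ = S₁ − S₂ = [[-6, 4], [-6, 4]] = (-2)·[1, 1][3, -2]ᵀ, so take a₁ = [2, -3], b₁ = [2, -1], a₂ = [1, 1], b₂ = [3, -2].
Each slice is an integer combination of E₁ = a₁b₁ᵀ and E₂ = a₂b₂ᵀ: S₁ = −E₁, S₂ = −E₁ + 2·E₂, S₃ = E₁ − E₂; reading off coefficients, c₁ = [-1, -1, 1] and c₂ = [0, 2, -1].
Hence T = [2, -3] ⊗ [2, -1] ⊗ [-1, -1, 1] + [1, 1] ⊗ [3, -2] ⊗ [0, 2, -1], so rank(T) ≤ 2.
These bounds meet, so rank(T) = 2.

rank(T) = 2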